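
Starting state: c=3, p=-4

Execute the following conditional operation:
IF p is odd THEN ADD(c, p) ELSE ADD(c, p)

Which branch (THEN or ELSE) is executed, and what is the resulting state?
Branch: ELSE, Final state: c=-1, p=-4

Evaluating condition: p is odd
Condition is False, so ELSE branch executes
After ADD(c, p): c=-1, p=-4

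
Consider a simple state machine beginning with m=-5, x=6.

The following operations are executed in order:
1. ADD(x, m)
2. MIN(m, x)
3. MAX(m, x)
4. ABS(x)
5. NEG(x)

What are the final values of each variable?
{m: 1, x: -1}

Step-by-step execution:
Initial: m=-5, x=6
After step 1 (ADD(x, m)): m=-5, x=1
After step 2 (MIN(m, x)): m=-5, x=1
After step 3 (MAX(m, x)): m=1, x=1
After step 4 (ABS(x)): m=1, x=1
After step 5 (NEG(x)): m=1, x=-1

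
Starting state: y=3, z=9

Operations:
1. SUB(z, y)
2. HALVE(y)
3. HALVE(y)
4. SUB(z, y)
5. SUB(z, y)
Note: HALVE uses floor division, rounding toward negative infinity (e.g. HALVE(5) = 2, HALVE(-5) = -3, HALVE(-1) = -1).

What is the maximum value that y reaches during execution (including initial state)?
3

Values of y at each step:
Initial: y = 3 ← maximum
After step 1: y = 3
After step 2: y = 1
After step 3: y = 0
After step 4: y = 0
After step 5: y = 0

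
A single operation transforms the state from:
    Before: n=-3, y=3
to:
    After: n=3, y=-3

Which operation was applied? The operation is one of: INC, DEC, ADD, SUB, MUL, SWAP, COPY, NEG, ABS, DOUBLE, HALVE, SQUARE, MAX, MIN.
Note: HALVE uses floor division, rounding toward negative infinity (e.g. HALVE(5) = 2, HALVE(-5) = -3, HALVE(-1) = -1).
SWAP(y, n)

Analyzing the change:
Before: n=-3, y=3
After: n=3, y=-3
Variable y changed from 3 to -3
Variable n changed from -3 to 3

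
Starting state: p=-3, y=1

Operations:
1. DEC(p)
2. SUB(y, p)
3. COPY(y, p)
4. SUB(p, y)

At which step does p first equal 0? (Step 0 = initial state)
Step 4

Tracing p:
Initial: p = -3
After step 1: p = -4
After step 2: p = -4
After step 3: p = -4
After step 4: p = 0 ← first occurrence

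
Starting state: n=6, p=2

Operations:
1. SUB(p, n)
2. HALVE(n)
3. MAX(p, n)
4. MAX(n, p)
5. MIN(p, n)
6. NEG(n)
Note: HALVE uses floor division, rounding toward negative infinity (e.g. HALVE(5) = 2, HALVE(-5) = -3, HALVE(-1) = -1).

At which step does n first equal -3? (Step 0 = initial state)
Step 6

Tracing n:
Initial: n = 6
After step 1: n = 6
After step 2: n = 3
After step 3: n = 3
After step 4: n = 3
After step 5: n = 3
After step 6: n = -3 ← first occurrence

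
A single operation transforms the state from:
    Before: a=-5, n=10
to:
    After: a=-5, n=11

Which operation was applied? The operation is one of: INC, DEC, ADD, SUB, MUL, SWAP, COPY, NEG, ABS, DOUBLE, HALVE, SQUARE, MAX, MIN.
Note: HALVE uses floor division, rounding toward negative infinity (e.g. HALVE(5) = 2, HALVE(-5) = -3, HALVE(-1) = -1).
INC(n)

Analyzing the change:
Before: a=-5, n=10
After: a=-5, n=11
Variable n changed from 10 to 11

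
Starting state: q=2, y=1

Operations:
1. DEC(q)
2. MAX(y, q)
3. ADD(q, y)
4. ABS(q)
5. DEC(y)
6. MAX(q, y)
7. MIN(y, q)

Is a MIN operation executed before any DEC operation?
No

First MIN: step 7
First DEC: step 1
Since 7 > 1, DEC comes first.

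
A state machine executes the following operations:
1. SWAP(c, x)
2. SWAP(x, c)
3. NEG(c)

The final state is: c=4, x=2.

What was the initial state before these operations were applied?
c=-4, x=2

Working backwards:
Final state: c=4, x=2
Before step 3 (NEG(c)): c=-4, x=2
Before step 2 (SWAP(x, c)): c=2, x=-4
Before step 1 (SWAP(c, x)): c=-4, x=2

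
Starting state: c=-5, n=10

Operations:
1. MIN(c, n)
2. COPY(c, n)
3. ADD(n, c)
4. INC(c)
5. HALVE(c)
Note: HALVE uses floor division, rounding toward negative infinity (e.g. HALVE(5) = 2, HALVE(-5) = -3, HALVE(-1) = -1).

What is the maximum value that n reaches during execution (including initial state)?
20

Values of n at each step:
Initial: n = 10
After step 1: n = 10
After step 2: n = 10
After step 3: n = 20 ← maximum
After step 4: n = 20
After step 5: n = 20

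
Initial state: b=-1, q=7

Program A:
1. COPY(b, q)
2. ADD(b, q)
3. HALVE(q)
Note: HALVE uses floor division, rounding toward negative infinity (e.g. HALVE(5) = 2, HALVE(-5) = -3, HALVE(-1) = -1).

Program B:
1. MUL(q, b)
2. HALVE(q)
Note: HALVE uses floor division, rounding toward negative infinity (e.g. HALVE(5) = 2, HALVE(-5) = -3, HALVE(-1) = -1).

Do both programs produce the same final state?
No

Program A final state: b=14, q=3
Program B final state: b=-1, q=-4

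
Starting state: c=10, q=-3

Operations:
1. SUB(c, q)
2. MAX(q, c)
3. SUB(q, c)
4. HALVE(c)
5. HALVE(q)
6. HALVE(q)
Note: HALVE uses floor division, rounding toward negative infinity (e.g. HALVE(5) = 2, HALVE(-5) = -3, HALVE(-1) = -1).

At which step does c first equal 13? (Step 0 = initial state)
Step 1

Tracing c:
Initial: c = 10
After step 1: c = 13 ← first occurrence
After step 2: c = 13
After step 3: c = 13
After step 4: c = 6
After step 5: c = 6
After step 6: c = 6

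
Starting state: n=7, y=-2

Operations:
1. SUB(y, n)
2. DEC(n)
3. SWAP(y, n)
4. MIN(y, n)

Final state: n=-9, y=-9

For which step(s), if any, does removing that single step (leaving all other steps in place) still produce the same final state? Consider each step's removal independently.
Step(s) 2

Testing removal of each single step:
Without step 1: final = n=-2, y=-2 (different)
Without step 2: final = n=-9, y=-9 (same)
Without step 3: final = n=6, y=-9 (different)
Without step 4: final = n=-9, y=6 (different)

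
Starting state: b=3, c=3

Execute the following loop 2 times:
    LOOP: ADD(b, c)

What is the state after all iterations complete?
b=9, c=3

Iteration trace:
Start: b=3, c=3
After iteration 1: b=6, c=3
After iteration 2: b=9, c=3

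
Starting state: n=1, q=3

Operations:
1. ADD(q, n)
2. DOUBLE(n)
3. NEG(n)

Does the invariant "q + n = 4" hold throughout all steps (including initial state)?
No, violated after step 1

The invariant is violated after step 1.

State at each step:
Initial: n=1, q=3
After step 1: n=1, q=4
After step 2: n=2, q=4
After step 3: n=-2, q=4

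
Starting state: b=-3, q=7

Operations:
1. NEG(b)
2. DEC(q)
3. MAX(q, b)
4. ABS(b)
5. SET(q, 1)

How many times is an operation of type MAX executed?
1

Counting MAX operations:
Step 3: MAX(q, b) ← MAX
Total: 1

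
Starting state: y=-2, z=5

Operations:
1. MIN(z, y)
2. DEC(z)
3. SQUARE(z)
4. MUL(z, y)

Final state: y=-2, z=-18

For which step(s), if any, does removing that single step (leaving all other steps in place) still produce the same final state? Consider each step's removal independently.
None - removing any single step changes the final result

Testing removal of each single step:
Without step 1: final = y=-2, z=-32 (different)
Without step 2: final = y=-2, z=-8 (different)
Without step 3: final = y=-2, z=6 (different)
Without step 4: final = y=-2, z=9 (different)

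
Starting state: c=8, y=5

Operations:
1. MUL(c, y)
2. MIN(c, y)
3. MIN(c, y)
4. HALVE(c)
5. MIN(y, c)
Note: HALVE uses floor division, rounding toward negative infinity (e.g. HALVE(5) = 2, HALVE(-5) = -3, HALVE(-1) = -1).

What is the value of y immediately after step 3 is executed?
y = 5

Tracing y through execution:
Initial: y = 5
After step 1 (MUL(c, y)): y = 5
After step 2 (MIN(c, y)): y = 5
After step 3 (MIN(c, y)): y = 5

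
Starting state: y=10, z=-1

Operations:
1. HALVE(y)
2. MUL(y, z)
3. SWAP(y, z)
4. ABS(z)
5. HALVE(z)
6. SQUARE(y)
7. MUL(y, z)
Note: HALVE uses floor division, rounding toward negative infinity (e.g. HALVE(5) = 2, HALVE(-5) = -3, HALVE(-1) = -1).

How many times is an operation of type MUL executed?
2

Counting MUL operations:
Step 2: MUL(y, z) ← MUL
Step 7: MUL(y, z) ← MUL
Total: 2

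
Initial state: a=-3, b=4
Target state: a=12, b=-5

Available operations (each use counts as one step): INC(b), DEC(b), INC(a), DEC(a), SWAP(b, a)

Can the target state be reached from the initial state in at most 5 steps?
No

The target state cannot be reached within 5 steps.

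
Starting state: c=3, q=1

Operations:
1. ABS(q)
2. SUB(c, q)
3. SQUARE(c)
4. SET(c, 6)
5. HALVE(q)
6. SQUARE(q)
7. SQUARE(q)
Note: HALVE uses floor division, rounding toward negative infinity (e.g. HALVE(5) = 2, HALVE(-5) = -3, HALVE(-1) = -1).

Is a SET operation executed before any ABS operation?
No

First SET: step 4
First ABS: step 1
Since 4 > 1, ABS comes first.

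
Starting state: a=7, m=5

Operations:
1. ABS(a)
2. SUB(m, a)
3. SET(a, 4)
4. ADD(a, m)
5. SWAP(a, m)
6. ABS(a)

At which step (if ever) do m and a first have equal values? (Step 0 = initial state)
Step 6

m and a first become equal after step 6.

Comparing values at each step:
Initial: m=5, a=7
After step 1: m=5, a=7
After step 2: m=-2, a=7
After step 3: m=-2, a=4
After step 4: m=-2, a=2
After step 5: m=2, a=-2
After step 6: m=2, a=2 ← equal!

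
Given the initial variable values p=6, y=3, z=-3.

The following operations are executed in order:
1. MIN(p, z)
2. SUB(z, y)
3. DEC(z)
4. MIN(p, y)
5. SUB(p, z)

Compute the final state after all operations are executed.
{p: 4, y: 3, z: -7}

Step-by-step execution:
Initial: p=6, y=3, z=-3
After step 1 (MIN(p, z)): p=-3, y=3, z=-3
After step 2 (SUB(z, y)): p=-3, y=3, z=-6
After step 3 (DEC(z)): p=-3, y=3, z=-7
After step 4 (MIN(p, y)): p=-3, y=3, z=-7
After step 5 (SUB(p, z)): p=4, y=3, z=-7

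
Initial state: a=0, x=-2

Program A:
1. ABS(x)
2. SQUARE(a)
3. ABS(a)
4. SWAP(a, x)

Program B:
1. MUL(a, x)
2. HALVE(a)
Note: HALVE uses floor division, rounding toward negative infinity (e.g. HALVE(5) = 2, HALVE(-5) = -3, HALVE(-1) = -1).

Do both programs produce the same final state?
No

Program A final state: a=2, x=0
Program B final state: a=0, x=-2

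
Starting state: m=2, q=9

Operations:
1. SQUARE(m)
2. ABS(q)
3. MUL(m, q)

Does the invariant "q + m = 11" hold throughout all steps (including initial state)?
No, violated after step 1

The invariant is violated after step 1.

State at each step:
Initial: m=2, q=9
After step 1: m=4, q=9
After step 2: m=4, q=9
After step 3: m=36, q=9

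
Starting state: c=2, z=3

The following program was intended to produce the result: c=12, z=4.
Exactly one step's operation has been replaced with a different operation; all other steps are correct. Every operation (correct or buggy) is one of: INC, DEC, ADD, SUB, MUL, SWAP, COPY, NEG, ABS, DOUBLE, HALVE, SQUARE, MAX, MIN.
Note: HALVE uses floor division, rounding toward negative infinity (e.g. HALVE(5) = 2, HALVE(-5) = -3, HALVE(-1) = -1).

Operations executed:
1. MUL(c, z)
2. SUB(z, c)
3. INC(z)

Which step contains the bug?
Step 2

Trace with buggy code:
Initial: c=2, z=3
After step 1: c=6, z=3
After step 2: c=6, z=-3
After step 3: c=6, z=-2
Actual final c=6, z=-2 ≠ expected c=12, z=4.
Step 2 is the only position where a single-operation replacement can produce the expected result.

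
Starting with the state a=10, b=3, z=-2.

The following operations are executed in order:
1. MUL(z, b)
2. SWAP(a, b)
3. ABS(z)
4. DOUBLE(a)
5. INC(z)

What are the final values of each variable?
{a: 6, b: 10, z: 7}

Step-by-step execution:
Initial: a=10, b=3, z=-2
After step 1 (MUL(z, b)): a=10, b=3, z=-6
After step 2 (SWAP(a, b)): a=3, b=10, z=-6
After step 3 (ABS(z)): a=3, b=10, z=6
After step 4 (DOUBLE(a)): a=6, b=10, z=6
After step 5 (INC(z)): a=6, b=10, z=7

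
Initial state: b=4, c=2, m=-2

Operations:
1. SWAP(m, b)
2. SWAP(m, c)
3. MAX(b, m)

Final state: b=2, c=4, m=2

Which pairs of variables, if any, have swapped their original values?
(c, b)

Comparing initial and final values:
c: 2 → 4
b: 4 → 2
m: -2 → 2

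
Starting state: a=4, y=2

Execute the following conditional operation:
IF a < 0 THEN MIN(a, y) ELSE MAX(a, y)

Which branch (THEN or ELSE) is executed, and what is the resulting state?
Branch: ELSE, Final state: a=4, y=2

Evaluating condition: a < 0
a = 4
Condition is False, so ELSE branch executes
After MAX(a, y): a=4, y=2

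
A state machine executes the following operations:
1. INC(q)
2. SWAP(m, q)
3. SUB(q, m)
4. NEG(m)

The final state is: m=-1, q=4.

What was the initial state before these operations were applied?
m=5, q=0

Working backwards:
Final state: m=-1, q=4
Before step 4 (NEG(m)): m=1, q=4
Before step 3 (SUB(q, m)): m=1, q=5
Before step 2 (SWAP(m, q)): m=5, q=1
Before step 1 (INC(q)): m=5, q=0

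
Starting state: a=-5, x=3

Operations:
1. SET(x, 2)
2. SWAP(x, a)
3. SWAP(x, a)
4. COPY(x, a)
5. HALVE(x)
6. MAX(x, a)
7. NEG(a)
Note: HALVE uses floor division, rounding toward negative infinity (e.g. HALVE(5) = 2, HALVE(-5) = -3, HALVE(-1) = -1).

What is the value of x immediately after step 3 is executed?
x = 2

Tracing x through execution:
Initial: x = 3
After step 1 (SET(x, 2)): x = 2
After step 2 (SWAP(x, a)): x = -5
After step 3 (SWAP(x, a)): x = 2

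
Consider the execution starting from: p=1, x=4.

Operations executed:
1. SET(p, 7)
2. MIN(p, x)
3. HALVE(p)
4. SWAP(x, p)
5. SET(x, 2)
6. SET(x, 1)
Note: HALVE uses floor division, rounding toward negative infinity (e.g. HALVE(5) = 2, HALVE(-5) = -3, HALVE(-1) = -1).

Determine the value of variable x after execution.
x = 1

Tracing execution:
Step 1: SET(p, 7) → x = 4
Step 2: MIN(p, x) → x = 4
Step 3: HALVE(p) → x = 4
Step 4: SWAP(x, p) → x = 2
Step 5: SET(x, 2) → x = 2
Step 6: SET(x, 1) → x = 1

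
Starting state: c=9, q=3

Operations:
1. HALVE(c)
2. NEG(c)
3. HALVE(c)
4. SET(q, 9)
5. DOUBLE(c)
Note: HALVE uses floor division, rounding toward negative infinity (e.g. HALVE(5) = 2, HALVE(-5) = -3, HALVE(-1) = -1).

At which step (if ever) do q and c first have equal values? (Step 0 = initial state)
Never

q and c never become equal during execution.

Comparing values at each step:
Initial: q=3, c=9
After step 1: q=3, c=4
After step 2: q=3, c=-4
After step 3: q=3, c=-2
After step 4: q=9, c=-2
After step 5: q=9, c=-4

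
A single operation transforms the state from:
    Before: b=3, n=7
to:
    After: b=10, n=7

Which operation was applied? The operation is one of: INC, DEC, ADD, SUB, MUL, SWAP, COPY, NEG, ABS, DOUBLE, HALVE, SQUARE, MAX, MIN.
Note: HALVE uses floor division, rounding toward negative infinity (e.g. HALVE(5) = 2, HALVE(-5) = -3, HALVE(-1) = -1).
ADD(b, n)

Analyzing the change:
Before: b=3, n=7
After: b=10, n=7
Variable b changed from 3 to 10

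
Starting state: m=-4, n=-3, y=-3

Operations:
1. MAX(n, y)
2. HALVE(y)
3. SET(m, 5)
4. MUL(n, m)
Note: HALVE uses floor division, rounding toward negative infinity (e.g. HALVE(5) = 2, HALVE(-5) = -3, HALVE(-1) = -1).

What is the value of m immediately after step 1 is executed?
m = -4

Tracing m through execution:
Initial: m = -4
After step 1 (MAX(n, y)): m = -4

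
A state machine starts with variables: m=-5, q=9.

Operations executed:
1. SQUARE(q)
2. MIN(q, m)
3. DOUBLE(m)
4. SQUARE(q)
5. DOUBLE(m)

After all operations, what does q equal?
q = 25

Tracing execution:
Step 1: SQUARE(q) → q = 81
Step 2: MIN(q, m) → q = -5
Step 3: DOUBLE(m) → q = -5
Step 4: SQUARE(q) → q = 25
Step 5: DOUBLE(m) → q = 25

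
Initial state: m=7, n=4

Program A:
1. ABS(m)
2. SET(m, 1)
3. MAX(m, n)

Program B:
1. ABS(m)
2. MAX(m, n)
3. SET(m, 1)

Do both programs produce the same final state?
No

Program A final state: m=4, n=4
Program B final state: m=1, n=4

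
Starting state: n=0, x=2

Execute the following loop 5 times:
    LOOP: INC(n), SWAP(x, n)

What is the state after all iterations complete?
n=4, x=3

Iteration trace:
Start: n=0, x=2
After iteration 1: n=2, x=1
After iteration 2: n=1, x=3
After iteration 3: n=3, x=2
After iteration 4: n=2, x=4
After iteration 5: n=4, x=3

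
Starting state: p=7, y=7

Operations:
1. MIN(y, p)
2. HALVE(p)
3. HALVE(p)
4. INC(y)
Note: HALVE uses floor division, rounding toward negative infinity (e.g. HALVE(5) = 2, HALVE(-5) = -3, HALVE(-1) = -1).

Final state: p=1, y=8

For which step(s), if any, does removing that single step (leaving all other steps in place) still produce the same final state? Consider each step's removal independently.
Step(s) 1

Testing removal of each single step:
Without step 1: final = p=1, y=8 (same)
Without step 2: final = p=3, y=8 (different)
Without step 3: final = p=3, y=8 (different)
Without step 4: final = p=1, y=7 (different)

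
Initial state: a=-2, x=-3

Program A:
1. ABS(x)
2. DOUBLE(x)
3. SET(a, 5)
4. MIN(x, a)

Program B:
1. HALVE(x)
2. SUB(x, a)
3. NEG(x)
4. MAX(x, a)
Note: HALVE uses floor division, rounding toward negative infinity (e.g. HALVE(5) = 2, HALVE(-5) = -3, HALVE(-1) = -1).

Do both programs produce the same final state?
No

Program A final state: a=5, x=5
Program B final state: a=-2, x=0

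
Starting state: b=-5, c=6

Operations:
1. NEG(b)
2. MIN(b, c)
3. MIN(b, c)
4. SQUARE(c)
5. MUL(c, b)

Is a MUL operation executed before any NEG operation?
No

First MUL: step 5
First NEG: step 1
Since 5 > 1, NEG comes first.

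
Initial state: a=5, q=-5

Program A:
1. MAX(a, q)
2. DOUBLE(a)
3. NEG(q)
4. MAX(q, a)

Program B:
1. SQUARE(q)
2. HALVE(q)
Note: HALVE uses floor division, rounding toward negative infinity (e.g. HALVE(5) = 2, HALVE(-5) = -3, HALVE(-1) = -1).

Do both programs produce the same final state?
No

Program A final state: a=10, q=10
Program B final state: a=5, q=12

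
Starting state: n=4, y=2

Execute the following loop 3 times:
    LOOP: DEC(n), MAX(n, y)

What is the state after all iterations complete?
n=2, y=2

Iteration trace:
Start: n=4, y=2
After iteration 1: n=3, y=2
After iteration 2: n=2, y=2
After iteration 3: n=2, y=2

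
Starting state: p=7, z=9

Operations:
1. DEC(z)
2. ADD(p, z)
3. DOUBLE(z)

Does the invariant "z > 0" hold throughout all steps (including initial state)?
Yes

The invariant holds at every step.

State at each step:
Initial: p=7, z=9
After step 1: p=7, z=8
After step 2: p=15, z=8
After step 3: p=15, z=16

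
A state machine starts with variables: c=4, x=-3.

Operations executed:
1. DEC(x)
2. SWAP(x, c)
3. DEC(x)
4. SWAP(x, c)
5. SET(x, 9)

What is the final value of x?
x = 9

Tracing execution:
Step 1: DEC(x) → x = -4
Step 2: SWAP(x, c) → x = 4
Step 3: DEC(x) → x = 3
Step 4: SWAP(x, c) → x = -4
Step 5: SET(x, 9) → x = 9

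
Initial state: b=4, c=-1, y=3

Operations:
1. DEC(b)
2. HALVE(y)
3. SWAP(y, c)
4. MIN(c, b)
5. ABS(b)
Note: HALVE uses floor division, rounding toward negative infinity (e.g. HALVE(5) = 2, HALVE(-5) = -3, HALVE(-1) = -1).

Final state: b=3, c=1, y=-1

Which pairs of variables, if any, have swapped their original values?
None

Comparing initial and final values:
b: 4 → 3
c: -1 → 1
y: 3 → -1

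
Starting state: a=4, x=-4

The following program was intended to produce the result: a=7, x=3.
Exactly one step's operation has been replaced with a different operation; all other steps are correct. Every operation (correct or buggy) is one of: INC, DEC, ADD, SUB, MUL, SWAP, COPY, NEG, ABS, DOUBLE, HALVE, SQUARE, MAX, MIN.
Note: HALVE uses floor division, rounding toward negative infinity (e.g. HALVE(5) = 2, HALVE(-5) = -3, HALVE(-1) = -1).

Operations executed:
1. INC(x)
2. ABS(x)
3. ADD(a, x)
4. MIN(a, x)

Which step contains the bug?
Step 4

Trace with buggy code:
Initial: a=4, x=-4
After step 1: a=4, x=-3
After step 2: a=4, x=3
After step 3: a=7, x=3
After step 4: a=3, x=3
Actual final a=3, x=3 ≠ expected a=7, x=3.
Step 4 is the only position where a single-operation replacement can produce the expected result.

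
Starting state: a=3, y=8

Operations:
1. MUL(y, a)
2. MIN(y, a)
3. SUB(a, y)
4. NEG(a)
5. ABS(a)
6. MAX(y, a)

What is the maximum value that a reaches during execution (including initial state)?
3

Values of a at each step:
Initial: a = 3 ← maximum
After step 1: a = 3
After step 2: a = 3
After step 3: a = 0
After step 4: a = 0
After step 5: a = 0
After step 6: a = 0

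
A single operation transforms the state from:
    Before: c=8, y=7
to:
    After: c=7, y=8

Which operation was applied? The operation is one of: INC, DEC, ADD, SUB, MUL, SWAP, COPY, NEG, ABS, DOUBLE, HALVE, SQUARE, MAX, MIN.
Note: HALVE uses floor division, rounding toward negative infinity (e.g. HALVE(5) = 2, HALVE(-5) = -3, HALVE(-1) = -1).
SWAP(c, y)

Analyzing the change:
Before: c=8, y=7
After: c=7, y=8
Variable c changed from 8 to 7
Variable y changed from 7 to 8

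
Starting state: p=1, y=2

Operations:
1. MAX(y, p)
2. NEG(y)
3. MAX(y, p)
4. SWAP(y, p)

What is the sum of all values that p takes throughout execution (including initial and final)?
5

Values of p at each step:
Initial: p = 1
After step 1: p = 1
After step 2: p = 1
After step 3: p = 1
After step 4: p = 1
Sum = 1 + 1 + 1 + 1 + 1 = 5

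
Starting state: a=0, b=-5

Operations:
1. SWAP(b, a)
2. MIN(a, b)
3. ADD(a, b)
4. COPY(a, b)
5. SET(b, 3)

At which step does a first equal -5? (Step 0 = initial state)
Step 1

Tracing a:
Initial: a = 0
After step 1: a = -5 ← first occurrence
After step 2: a = -5
After step 3: a = -5
After step 4: a = 0
After step 5: a = 0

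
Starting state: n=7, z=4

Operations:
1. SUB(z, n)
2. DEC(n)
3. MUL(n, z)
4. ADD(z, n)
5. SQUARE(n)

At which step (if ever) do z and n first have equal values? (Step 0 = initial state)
Never

z and n never become equal during execution.

Comparing values at each step:
Initial: z=4, n=7
After step 1: z=-3, n=7
After step 2: z=-3, n=6
After step 3: z=-3, n=-18
After step 4: z=-21, n=-18
After step 5: z=-21, n=324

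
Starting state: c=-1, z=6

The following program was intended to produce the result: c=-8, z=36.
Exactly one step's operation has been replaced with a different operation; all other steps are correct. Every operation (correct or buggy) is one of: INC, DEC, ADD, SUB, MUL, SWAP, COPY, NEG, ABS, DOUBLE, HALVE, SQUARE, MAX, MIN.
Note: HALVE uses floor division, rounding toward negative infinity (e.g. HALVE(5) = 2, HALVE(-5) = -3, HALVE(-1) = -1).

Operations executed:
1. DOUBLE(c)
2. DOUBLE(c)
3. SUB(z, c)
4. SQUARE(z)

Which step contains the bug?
Step 3

Trace with buggy code:
Initial: c=-1, z=6
After step 1: c=-2, z=6
After step 2: c=-4, z=6
After step 3: c=-4, z=10
After step 4: c=-4, z=100
Actual final c=-4, z=100 ≠ expected c=-8, z=36.
Step 3 is the only position where a single-operation replacement can produce the expected result.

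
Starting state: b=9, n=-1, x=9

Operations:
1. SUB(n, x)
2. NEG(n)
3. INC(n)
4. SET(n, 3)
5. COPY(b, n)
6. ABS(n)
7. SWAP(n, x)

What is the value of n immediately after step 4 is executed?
n = 3

Tracing n through execution:
Initial: n = -1
After step 1 (SUB(n, x)): n = -10
After step 2 (NEG(n)): n = 10
After step 3 (INC(n)): n = 11
After step 4 (SET(n, 3)): n = 3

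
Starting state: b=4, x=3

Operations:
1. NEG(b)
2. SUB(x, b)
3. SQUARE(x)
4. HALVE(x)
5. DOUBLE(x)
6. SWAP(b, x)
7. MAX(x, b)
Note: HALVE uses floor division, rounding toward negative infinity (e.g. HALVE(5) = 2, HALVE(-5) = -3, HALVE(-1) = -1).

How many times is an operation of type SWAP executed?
1

Counting SWAP operations:
Step 6: SWAP(b, x) ← SWAP
Total: 1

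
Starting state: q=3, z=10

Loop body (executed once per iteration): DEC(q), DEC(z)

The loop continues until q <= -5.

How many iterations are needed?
8

Tracing iterations:
Initial: q=3, z=10
After iteration 1: q=2, z=9
After iteration 2: q=1, z=8
After iteration 3: q=0, z=7
After iteration 4: q=-1, z=6
After iteration 5: q=-2, z=5
After iteration 6: q=-3, z=4
After iteration 7: q=-4, z=3
After iteration 8: q=-5, z=2
q <= -5 now holds, so the loop exits after 8 iterations.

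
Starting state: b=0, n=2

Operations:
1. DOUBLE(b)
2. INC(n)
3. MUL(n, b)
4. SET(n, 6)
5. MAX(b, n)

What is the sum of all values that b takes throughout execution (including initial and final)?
6

Values of b at each step:
Initial: b = 0
After step 1: b = 0
After step 2: b = 0
After step 3: b = 0
After step 4: b = 0
After step 5: b = 6
Sum = 0 + 0 + 0 + 0 + 0 + 6 = 6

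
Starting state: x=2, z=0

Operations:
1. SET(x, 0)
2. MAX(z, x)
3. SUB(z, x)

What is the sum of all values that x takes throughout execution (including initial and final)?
2

Values of x at each step:
Initial: x = 2
After step 1: x = 0
After step 2: x = 0
After step 3: x = 0
Sum = 2 + 0 + 0 + 0 = 2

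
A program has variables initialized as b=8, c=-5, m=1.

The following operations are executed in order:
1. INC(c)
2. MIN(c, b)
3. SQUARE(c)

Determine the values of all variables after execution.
{b: 8, c: 16, m: 1}

Step-by-step execution:
Initial: b=8, c=-5, m=1
After step 1 (INC(c)): b=8, c=-4, m=1
After step 2 (MIN(c, b)): b=8, c=-4, m=1
After step 3 (SQUARE(c)): b=8, c=16, m=1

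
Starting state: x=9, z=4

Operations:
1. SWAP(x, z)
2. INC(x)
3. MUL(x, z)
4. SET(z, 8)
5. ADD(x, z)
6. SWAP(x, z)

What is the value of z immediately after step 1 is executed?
z = 9

Tracing z through execution:
Initial: z = 4
After step 1 (SWAP(x, z)): z = 9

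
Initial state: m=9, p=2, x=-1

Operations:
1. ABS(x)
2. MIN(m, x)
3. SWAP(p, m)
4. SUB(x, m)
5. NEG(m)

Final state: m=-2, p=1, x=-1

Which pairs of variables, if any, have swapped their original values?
None

Comparing initial and final values:
x: -1 → -1
p: 2 → 1
m: 9 → -2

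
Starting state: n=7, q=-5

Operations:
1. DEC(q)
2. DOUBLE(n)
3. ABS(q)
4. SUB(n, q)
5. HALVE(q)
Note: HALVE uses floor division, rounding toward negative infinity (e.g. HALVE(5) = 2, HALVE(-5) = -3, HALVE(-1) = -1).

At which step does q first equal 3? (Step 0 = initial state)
Step 5

Tracing q:
Initial: q = -5
After step 1: q = -6
After step 2: q = -6
After step 3: q = 6
After step 4: q = 6
After step 5: q = 3 ← first occurrence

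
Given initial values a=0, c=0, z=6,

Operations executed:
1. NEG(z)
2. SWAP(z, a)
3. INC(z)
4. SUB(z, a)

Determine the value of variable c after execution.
c = 0

Tracing execution:
Step 1: NEG(z) → c = 0
Step 2: SWAP(z, a) → c = 0
Step 3: INC(z) → c = 0
Step 4: SUB(z, a) → c = 0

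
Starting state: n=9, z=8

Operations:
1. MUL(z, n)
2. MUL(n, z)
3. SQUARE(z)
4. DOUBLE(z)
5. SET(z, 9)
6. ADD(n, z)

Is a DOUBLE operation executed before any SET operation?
Yes

First DOUBLE: step 4
First SET: step 5
Since 4 < 5, DOUBLE comes first.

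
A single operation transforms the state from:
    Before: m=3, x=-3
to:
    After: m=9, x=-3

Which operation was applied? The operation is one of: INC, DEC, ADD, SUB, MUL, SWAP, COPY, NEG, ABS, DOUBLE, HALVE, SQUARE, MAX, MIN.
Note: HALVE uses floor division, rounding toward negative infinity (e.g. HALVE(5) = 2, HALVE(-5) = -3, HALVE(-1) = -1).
SQUARE(m)

Analyzing the change:
Before: m=3, x=-3
After: m=9, x=-3
Variable m changed from 3 to 9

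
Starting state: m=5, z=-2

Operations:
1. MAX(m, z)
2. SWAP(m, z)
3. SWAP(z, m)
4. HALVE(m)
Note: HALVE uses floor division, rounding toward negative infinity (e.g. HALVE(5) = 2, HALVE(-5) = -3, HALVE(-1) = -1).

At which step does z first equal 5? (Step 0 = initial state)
Step 2

Tracing z:
Initial: z = -2
After step 1: z = -2
After step 2: z = 5 ← first occurrence
After step 3: z = -2
After step 4: z = -2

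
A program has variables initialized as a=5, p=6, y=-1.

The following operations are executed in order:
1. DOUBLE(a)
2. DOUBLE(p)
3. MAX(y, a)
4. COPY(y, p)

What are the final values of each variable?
{a: 10, p: 12, y: 12}

Step-by-step execution:
Initial: a=5, p=6, y=-1
After step 1 (DOUBLE(a)): a=10, p=6, y=-1
After step 2 (DOUBLE(p)): a=10, p=12, y=-1
After step 3 (MAX(y, a)): a=10, p=12, y=10
After step 4 (COPY(y, p)): a=10, p=12, y=12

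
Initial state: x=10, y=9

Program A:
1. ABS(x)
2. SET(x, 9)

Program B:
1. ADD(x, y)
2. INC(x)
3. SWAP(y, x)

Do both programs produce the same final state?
No

Program A final state: x=9, y=9
Program B final state: x=9, y=20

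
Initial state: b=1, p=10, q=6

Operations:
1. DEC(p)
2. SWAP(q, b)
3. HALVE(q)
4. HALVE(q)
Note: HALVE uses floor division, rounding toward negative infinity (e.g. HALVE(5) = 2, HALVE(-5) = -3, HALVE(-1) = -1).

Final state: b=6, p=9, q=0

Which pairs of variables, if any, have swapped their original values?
None

Comparing initial and final values:
p: 10 → 9
b: 1 → 6
q: 6 → 0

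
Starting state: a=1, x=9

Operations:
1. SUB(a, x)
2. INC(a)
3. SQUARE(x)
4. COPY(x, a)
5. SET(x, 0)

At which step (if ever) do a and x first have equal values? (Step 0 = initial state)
Step 4

a and x first become equal after step 4.

Comparing values at each step:
Initial: a=1, x=9
After step 1: a=-8, x=9
After step 2: a=-7, x=9
After step 3: a=-7, x=81
After step 4: a=-7, x=-7 ← equal!
After step 5: a=-7, x=0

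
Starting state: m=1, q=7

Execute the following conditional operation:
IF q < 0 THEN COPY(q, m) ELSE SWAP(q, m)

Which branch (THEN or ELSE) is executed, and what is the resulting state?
Branch: ELSE, Final state: m=7, q=1

Evaluating condition: q < 0
q = 7
Condition is False, so ELSE branch executes
After SWAP(q, m): m=7, q=1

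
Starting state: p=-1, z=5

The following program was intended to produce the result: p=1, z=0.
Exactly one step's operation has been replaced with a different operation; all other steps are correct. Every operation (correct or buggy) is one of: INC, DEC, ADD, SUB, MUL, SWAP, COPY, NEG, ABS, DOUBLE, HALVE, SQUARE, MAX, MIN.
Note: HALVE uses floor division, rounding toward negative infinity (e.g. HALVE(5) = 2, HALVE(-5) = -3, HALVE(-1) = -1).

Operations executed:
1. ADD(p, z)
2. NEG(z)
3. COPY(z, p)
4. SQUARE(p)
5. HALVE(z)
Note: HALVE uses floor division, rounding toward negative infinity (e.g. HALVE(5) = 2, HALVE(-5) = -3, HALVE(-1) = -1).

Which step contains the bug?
Step 1

Trace with buggy code:
Initial: p=-1, z=5
After step 1: p=4, z=5
After step 2: p=4, z=-5
After step 3: p=4, z=4
After step 4: p=16, z=4
After step 5: p=16, z=2
Actual final p=16, z=2 ≠ expected p=1, z=0.
Step 1 is the only position where a single-operation replacement can produce the expected result.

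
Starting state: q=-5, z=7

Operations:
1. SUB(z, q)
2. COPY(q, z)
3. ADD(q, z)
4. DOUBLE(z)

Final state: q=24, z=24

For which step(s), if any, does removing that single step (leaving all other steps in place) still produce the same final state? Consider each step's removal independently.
None - removing any single step changes the final result

Testing removal of each single step:
Without step 1: final = q=14, z=14 (different)
Without step 2: final = q=7, z=24 (different)
Without step 3: final = q=12, z=24 (different)
Without step 4: final = q=24, z=12 (different)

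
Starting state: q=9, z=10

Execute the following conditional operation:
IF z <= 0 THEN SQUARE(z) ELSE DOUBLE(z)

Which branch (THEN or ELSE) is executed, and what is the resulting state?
Branch: ELSE, Final state: q=9, z=20

Evaluating condition: z <= 0
z = 10
Condition is False, so ELSE branch executes
After DOUBLE(z): q=9, z=20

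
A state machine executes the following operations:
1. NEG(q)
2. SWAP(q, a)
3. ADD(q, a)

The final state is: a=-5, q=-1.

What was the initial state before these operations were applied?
a=4, q=5

Working backwards:
Final state: a=-5, q=-1
Before step 3 (ADD(q, a)): a=-5, q=4
Before step 2 (SWAP(q, a)): a=4, q=-5
Before step 1 (NEG(q)): a=4, q=5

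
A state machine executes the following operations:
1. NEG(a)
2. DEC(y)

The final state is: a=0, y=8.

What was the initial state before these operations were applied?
a=0, y=9

Working backwards:
Final state: a=0, y=8
Before step 2 (DEC(y)): a=0, y=9
Before step 1 (NEG(a)): a=0, y=9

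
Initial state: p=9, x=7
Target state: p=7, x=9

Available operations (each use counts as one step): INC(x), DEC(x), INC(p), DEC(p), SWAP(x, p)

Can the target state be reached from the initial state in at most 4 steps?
Yes

Path (1 step): SWAP(x, p)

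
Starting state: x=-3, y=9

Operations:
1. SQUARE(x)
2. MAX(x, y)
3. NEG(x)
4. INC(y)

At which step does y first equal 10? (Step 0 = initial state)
Step 4

Tracing y:
Initial: y = 9
After step 1: y = 9
After step 2: y = 9
After step 3: y = 9
After step 4: y = 10 ← first occurrence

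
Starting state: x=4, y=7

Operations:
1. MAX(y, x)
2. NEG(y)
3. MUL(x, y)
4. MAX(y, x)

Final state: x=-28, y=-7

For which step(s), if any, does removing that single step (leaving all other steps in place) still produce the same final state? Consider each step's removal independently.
Step(s) 1, 4

Testing removal of each single step:
Without step 1: final = x=-28, y=-7 (same)
Without step 2: final = x=28, y=28 (different)
Without step 3: final = x=4, y=4 (different)
Without step 4: final = x=-28, y=-7 (same)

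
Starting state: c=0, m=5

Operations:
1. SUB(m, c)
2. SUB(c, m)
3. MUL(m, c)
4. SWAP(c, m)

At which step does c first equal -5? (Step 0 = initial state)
Step 2

Tracing c:
Initial: c = 0
After step 1: c = 0
After step 2: c = -5 ← first occurrence
After step 3: c = -5
After step 4: c = -25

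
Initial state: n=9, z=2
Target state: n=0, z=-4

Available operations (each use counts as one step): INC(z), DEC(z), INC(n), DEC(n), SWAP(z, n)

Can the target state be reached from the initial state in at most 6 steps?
No

The target state cannot be reached within 6 steps.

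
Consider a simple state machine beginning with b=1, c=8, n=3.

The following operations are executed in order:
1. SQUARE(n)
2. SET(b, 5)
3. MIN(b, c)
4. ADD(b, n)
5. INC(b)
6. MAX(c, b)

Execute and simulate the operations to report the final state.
{b: 15, c: 15, n: 9}

Step-by-step execution:
Initial: b=1, c=8, n=3
After step 1 (SQUARE(n)): b=1, c=8, n=9
After step 2 (SET(b, 5)): b=5, c=8, n=9
After step 3 (MIN(b, c)): b=5, c=8, n=9
After step 4 (ADD(b, n)): b=14, c=8, n=9
After step 5 (INC(b)): b=15, c=8, n=9
After step 6 (MAX(c, b)): b=15, c=15, n=9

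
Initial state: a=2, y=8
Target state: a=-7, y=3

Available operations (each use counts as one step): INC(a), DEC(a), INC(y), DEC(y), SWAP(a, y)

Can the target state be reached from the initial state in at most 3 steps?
No

The target state cannot be reached within 3 steps.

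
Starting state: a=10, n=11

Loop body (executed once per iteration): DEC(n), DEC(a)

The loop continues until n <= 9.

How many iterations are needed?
2

Tracing iterations:
Initial: a=10, n=11
After iteration 1: a=9, n=10
After iteration 2: a=8, n=9
n <= 9 now holds, so the loop exits after 2 iterations.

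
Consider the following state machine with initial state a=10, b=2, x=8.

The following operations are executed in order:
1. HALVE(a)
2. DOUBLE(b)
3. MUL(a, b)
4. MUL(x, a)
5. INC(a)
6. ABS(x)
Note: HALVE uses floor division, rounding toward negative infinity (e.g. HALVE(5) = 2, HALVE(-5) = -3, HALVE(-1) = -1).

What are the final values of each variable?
{a: 21, b: 4, x: 160}

Step-by-step execution:
Initial: a=10, b=2, x=8
After step 1 (HALVE(a)): a=5, b=2, x=8
After step 2 (DOUBLE(b)): a=5, b=4, x=8
After step 3 (MUL(a, b)): a=20, b=4, x=8
After step 4 (MUL(x, a)): a=20, b=4, x=160
After step 5 (INC(a)): a=21, b=4, x=160
After step 6 (ABS(x)): a=21, b=4, x=160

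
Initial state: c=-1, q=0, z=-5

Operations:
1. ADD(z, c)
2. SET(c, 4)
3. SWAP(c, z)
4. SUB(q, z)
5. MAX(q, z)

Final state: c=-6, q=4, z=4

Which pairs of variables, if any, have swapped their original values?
None

Comparing initial and final values:
c: -1 → -6
q: 0 → 4
z: -5 → 4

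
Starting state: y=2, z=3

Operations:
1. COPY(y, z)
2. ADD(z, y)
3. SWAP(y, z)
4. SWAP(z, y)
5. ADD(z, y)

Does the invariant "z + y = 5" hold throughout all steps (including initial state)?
No, violated after step 1

The invariant is violated after step 1.

State at each step:
Initial: y=2, z=3
After step 1: y=3, z=3
After step 2: y=3, z=6
After step 3: y=6, z=3
After step 4: y=3, z=6
After step 5: y=3, z=9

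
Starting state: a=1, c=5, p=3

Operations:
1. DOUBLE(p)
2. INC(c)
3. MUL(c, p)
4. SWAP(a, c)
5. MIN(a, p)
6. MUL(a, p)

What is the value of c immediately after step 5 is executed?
c = 1

Tracing c through execution:
Initial: c = 5
After step 1 (DOUBLE(p)): c = 5
After step 2 (INC(c)): c = 6
After step 3 (MUL(c, p)): c = 36
After step 4 (SWAP(a, c)): c = 1
After step 5 (MIN(a, p)): c = 1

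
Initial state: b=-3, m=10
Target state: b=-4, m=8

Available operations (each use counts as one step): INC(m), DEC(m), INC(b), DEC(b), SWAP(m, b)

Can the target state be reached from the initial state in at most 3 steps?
Yes

Path (3 steps): DEC(m) → DEC(m) → DEC(b)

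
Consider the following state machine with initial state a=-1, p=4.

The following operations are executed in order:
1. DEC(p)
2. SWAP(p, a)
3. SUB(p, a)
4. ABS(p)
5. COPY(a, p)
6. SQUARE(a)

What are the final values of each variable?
{a: 16, p: 4}

Step-by-step execution:
Initial: a=-1, p=4
After step 1 (DEC(p)): a=-1, p=3
After step 2 (SWAP(p, a)): a=3, p=-1
After step 3 (SUB(p, a)): a=3, p=-4
After step 4 (ABS(p)): a=3, p=4
After step 5 (COPY(a, p)): a=4, p=4
After step 6 (SQUARE(a)): a=16, p=4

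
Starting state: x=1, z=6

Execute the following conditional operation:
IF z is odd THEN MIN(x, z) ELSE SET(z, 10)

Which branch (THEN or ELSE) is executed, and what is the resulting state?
Branch: ELSE, Final state: x=1, z=10

Evaluating condition: z is odd
Condition is False, so ELSE branch executes
After SET(z, 10): x=1, z=10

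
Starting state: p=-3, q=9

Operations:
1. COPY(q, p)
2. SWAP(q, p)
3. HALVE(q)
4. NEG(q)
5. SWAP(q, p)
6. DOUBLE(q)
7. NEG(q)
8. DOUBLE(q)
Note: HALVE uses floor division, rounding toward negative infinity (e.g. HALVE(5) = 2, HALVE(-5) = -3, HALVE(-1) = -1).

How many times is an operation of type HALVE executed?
1

Counting HALVE operations:
Step 3: HALVE(q) ← HALVE
Total: 1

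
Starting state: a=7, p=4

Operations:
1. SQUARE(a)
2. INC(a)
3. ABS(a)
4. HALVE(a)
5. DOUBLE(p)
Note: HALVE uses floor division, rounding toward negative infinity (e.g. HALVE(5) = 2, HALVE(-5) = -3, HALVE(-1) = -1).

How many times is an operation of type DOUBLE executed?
1

Counting DOUBLE operations:
Step 5: DOUBLE(p) ← DOUBLE
Total: 1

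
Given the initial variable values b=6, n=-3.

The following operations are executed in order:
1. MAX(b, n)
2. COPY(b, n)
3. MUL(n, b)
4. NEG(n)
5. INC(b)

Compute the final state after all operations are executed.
{b: -2, n: -9}

Step-by-step execution:
Initial: b=6, n=-3
After step 1 (MAX(b, n)): b=6, n=-3
After step 2 (COPY(b, n)): b=-3, n=-3
After step 3 (MUL(n, b)): b=-3, n=9
After step 4 (NEG(n)): b=-3, n=-9
After step 5 (INC(b)): b=-2, n=-9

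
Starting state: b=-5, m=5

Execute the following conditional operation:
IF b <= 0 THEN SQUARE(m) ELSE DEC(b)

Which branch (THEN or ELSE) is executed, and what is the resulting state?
Branch: THEN, Final state: b=-5, m=25

Evaluating condition: b <= 0
b = -5
Condition is True, so THEN branch executes
After SQUARE(m): b=-5, m=25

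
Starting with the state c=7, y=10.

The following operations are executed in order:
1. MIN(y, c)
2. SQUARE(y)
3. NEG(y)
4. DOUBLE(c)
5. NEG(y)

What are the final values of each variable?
{c: 14, y: 49}

Step-by-step execution:
Initial: c=7, y=10
After step 1 (MIN(y, c)): c=7, y=7
After step 2 (SQUARE(y)): c=7, y=49
After step 3 (NEG(y)): c=7, y=-49
After step 4 (DOUBLE(c)): c=14, y=-49
After step 5 (NEG(y)): c=14, y=49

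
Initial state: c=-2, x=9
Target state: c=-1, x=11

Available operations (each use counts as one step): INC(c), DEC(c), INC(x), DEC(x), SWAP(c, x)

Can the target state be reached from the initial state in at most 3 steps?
Yes

Path (3 steps): INC(c) → INC(x) → INC(x)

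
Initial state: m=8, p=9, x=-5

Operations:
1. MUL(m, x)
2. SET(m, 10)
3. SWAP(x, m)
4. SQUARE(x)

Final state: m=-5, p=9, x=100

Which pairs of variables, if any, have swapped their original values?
None

Comparing initial and final values:
m: 8 → -5
p: 9 → 9
x: -5 → 100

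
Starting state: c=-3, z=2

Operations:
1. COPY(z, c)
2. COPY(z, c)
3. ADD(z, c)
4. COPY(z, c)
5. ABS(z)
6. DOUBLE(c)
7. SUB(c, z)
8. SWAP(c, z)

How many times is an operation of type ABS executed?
1

Counting ABS operations:
Step 5: ABS(z) ← ABS
Total: 1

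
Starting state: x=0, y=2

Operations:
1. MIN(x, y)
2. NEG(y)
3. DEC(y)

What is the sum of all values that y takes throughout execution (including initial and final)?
-1

Values of y at each step:
Initial: y = 2
After step 1: y = 2
After step 2: y = -2
After step 3: y = -3
Sum = 2 + 2 + -2 + -3 = -1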